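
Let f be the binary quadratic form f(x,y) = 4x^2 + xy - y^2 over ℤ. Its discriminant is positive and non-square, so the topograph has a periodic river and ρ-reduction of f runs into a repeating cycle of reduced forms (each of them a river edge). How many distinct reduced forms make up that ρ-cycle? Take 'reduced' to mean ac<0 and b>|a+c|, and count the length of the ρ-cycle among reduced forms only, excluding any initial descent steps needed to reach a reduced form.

D = 17, ⌊√D⌋ = 4
descent: ρ → (-1,3,2)  [lands on river]
river: ρ → (2,1,-2)
river: ρ → (-2,3,1)
river: ρ → (1,3,-2)
river: ρ → (-2,1,2)
river: ρ → (2,3,-1)
ρ-cycle length = 6 (tail of 1 descent step not counted)

6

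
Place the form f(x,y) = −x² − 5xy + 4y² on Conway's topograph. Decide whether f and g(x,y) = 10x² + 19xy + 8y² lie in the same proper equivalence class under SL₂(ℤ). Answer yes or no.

D₁ = 41, D₂ = 41
river cycle of f (length 10): (4, 5, -1), (-1, 5, 4), (4, 3, -2), (-2, 5, 2), (2, 3, -4), (-4, 5, 1), (1, 5, -4), (-4, 3, 2), (2, 5, -2), (-2, 3, 4)
river cycle of g (length 10): (-1, 5, 4), (4, 3, -2), (-2, 5, 2), (2, 3, -4), (-4, 5, 1), (1, 5, -4), (-4, 3, 2), (2, 5, -2), (-2, 3, 4), (4, 5, -1)
cycles coincide ⇒ equivalent

yes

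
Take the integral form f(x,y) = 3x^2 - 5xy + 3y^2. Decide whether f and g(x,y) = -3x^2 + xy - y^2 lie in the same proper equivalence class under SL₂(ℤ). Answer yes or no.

D₁ = -11, D₂ = -11
f: translate: b→1 (≡-5 mod 6), so (3,-5,3)→(3,1,1)
f: flip: (3,1,1)→(1,-1,3)
f: translate: b→1 (≡-1 mod 2), so (1,-1,3)→(1,1,3)
f: reduced (well bottom): (1,1,3) with a≤c, −a<b≤a
g is negative-definite; reduce −g:
−g: flip: (3,-1,1)→(1,1,3)
−g: reduced (well bottom): (1,1,3) with a≤c, −a<b≤a
flip sign back: reduced form of g is (-1,-1,-3)
reduced forms (1, 1, 3) vs (-1, -1, -3) ⇒ inequivalent

no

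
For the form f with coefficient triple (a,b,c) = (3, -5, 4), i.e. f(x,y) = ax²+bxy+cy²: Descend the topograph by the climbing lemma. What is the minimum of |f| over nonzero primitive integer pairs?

translate: b→1 (≡-5 mod 6), so (3,-5,4)→(3,1,2)
flip: (3,1,2)→(2,-1,3)
reduced (well bottom): (2,-1,3) with a≤c, −a<b≤a
well minimum = a = 2

2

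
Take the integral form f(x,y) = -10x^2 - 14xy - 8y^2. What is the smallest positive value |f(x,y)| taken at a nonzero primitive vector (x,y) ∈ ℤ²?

translate: b→-6 (≡14 mod 20), so (10,14,8)→(10,-6,4)
flip: (10,-6,4)→(4,6,10)
translate: b→-2 (≡6 mod 8), so (4,6,10)→(4,-2,8)
reduced (well bottom): (4,-2,8) with a≤c, −a<b≤a
well minimum |f| = |-4| = 4 (negative-definite)

4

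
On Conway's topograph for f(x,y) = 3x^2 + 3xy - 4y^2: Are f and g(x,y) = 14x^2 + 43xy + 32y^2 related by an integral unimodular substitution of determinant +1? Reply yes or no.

D₁ = 57, D₂ = 57
river cycle of f (length 6): (-4, 5, 2), (2, 7, -1), (-1, 7, 2), (2, 5, -4), (-4, 3, 3), (3, 3, -4)
river cycle of g (length 6): (3, 3, -4), (-4, 5, 2), (2, 7, -1), (-1, 7, 2), (2, 5, -4), (-4, 3, 3)
cycles coincide ⇒ equivalent

yes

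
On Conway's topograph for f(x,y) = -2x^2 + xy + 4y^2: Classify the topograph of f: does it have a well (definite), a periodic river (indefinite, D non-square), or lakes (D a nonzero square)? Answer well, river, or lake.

D = b²−4ac = 1² − 4·(-2)·4 = 33
D > 0 non-square ⇒ indefinite ⇒ periodic river

river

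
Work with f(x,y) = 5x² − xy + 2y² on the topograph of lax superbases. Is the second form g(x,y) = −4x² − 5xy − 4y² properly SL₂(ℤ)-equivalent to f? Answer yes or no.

D₁ = -39, D₂ = -39
f: flip: (5,-1,2)→(2,1,5)
f: reduced (well bottom): (2,1,5) with a≤c, −a<b≤a
g is negative-definite; reduce −g:
−g: translate: b→-3 (≡5 mod 8), so (4,5,4)→(4,-3,3)
−g: flip: (4,-3,3)→(3,3,4)
−g: reduced (well bottom): (3,3,4) with a≤c, −a<b≤a
flip sign back: reduced form of g is (-3,-3,-4)
reduced forms (2, 1, 5) vs (-3, -3, -4) ⇒ inequivalent

no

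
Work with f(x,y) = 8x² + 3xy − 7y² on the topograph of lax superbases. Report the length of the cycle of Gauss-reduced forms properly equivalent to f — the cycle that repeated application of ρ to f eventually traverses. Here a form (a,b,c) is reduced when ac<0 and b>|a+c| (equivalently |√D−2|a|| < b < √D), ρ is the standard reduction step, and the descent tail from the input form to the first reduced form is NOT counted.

D = 233, ⌊√D⌋ = 15
river: ρ → (-7,11,4)
river: ρ → (4,13,-4)
river: ρ → (-4,11,7)
river: ρ → (7,3,-8)
river: ρ → (-8,13,2)
river: ρ → (2,15,-1)
river: ρ → (-1,15,2)
river: ρ → (2,13,-8)
river: ρ → (-8,3,7)
river: ρ → (7,11,-4)
river: ρ → (-4,13,4)
river: ρ → (4,11,-7)
river: ρ → (-7,3,8)
river: ρ → (8,13,-2)
river: ρ → (-2,15,1)
river: ρ → (1,15,-2)
river: ρ → (-2,13,8)
river: ρ → (8,3,-7)
ρ-cycle length = 18 (tail of 0 descent steps not counted)

18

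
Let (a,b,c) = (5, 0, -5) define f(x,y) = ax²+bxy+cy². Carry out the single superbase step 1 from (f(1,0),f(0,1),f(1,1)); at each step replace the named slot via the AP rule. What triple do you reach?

start (5,-5,0) = (f(1,0),f(0,1),f(1,1))
replace slot 1: 2·((-5)+0) − 5 = -15 → (-15,-5,0)

-15,-5,0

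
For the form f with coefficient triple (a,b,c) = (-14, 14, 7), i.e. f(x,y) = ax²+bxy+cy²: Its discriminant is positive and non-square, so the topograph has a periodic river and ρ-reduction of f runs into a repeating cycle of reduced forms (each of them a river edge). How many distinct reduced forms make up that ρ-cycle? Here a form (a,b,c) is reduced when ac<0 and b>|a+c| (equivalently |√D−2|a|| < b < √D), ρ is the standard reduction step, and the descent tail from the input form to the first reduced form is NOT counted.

D = 588, ⌊√D⌋ = 24
river: ρ → (7,14,-14)
river: ρ → (-14,14,7)
ρ-cycle length = 2 (tail of 0 descent steps not counted)

2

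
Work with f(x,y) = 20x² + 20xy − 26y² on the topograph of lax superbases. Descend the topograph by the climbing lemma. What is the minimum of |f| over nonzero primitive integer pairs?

river: ρ → (-26,32,14)
river: ρ → (14,24,-34)
river: ρ → (-34,44,4)
river: ρ → (4,44,-34)
river: ρ → (-34,24,14)
river: ρ → (14,32,-26)
river: ρ → (-26,20,20)
river: ρ → (20,20,-26)
closes: descent 0, river 8
min |a| on river = 4

4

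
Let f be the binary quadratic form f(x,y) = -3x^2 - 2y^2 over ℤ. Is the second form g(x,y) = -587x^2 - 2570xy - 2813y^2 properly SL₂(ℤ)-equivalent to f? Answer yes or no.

D₁ = -24, D₂ = -24
f is negative-definite; reduce −f:
−f: flip: (3,0,2)→(2,0,3)
−f: reduced (well bottom): (2,0,3) with a≤c, −a<b≤a
flip sign back: reduced form of f is (-2,0,-3)
g is negative-definite; reduce −g:
−g: translate: b→222 (≡2570 mod 1174), so (587,2570,2813)→(587,222,21)
−g: flip: (587,222,21)→(21,-222,587)
−g: translate: b→-12 (≡-222 mod 42), so (21,-222,587)→(21,-12,2)
−g: flip: (21,-12,2)→(2,12,21)
−g: translate: b→0 (≡12 mod 4), so (2,12,21)→(2,0,3)
−g: reduced (well bottom): (2,0,3) with a≤c, −a<b≤a
flip sign back: reduced form of g is (-2,0,-3)
reduced forms (-2, 0, -3) vs (-2, 0, -3) ⇒ equivalent

yes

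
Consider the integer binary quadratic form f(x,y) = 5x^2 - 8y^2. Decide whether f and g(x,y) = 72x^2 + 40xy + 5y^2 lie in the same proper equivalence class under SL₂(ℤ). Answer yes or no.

D₁ = 160, D₂ = 160
river cycle of f (length 4): (5, 10, -3), (-3, 8, 8), (8, 8, -3), (-3, 10, 5)
river cycle of g (length 4): (5, 10, -3), (-3, 8, 8), (8, 8, -3), (-3, 10, 5)
cycles coincide ⇒ equivalent

yes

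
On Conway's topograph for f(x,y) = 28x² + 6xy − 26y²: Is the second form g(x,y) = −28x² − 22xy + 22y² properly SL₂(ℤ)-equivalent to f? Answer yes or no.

D₁ = 2948, D₂ = 2948
river cycle of f (length 18): (-26, 46, 8), (8, 50, -14), (-14, 34, 32), (32, 30, -16), (-16, 34, 28), (28, 22, -22), (-22, 22, 28), (28, 34, -16), (-16, 30, 32), (32, 34, -14), … (8 more)
river cycle of g (length 18): (22, 22, -28), (-28, 34, 16), (16, 30, -32), (-32, 34, 14), (14, 50, -8), (-8, 46, 26), (26, 6, -28), (-28, 50, 4), (4, 54, -2), (-2, 54, 4), … (8 more)
cycles differ ⇒ inequivalent

no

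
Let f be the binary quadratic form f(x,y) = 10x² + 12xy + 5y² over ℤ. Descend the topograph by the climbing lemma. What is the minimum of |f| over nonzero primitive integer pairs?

translate: b→-8 (≡12 mod 20), so (10,12,5)→(10,-8,3)
flip: (10,-8,3)→(3,8,10)
translate: b→2 (≡8 mod 6), so (3,8,10)→(3,2,5)
reduced (well bottom): (3,2,5) with a≤c, −a<b≤a
well minimum = a = 3

3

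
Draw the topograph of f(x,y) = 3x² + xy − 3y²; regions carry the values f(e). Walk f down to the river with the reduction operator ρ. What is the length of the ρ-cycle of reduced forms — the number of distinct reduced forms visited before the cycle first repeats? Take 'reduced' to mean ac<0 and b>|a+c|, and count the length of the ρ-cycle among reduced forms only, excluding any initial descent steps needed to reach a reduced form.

D = 37, ⌊√D⌋ = 6
river: ρ → (-3,5,1)
river: ρ → (1,5,-3)
river: ρ → (-3,1,3)
river: ρ → (3,5,-1)
river: ρ → (-1,5,3)
river: ρ → (3,1,-3)
ρ-cycle length = 6 (tail of 0 descent steps not counted)

6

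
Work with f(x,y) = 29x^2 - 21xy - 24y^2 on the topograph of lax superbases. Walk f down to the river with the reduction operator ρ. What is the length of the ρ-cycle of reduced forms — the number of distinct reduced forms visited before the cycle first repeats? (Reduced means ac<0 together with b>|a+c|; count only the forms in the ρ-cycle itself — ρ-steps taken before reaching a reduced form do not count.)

D = 3225, ⌊√D⌋ = 56
descent: ρ → (-24,21,29)  [lands on river]
river: ρ → (29,37,-16)
river: ρ → (-16,27,39)
river: ρ → (39,51,-4)
river: ρ → (-4,53,26)
river: ρ → (26,51,-6)
river: ρ → (-6,45,50)
river: ρ → (50,55,-1)
river: ρ → (-1,55,50)
river: ρ → (50,45,-6)
river: ρ → (-6,51,26)
river: ρ → (26,53,-4)
river: ρ → (-4,51,39)
river: ρ → (39,27,-16)
river: ρ → (-16,37,29)
river: ρ → (29,21,-24)
river: ρ → (-24,27,26)
river: ρ → (26,25,-25)
river: ρ → (-25,25,26)
river: ρ → (26,27,-24)
ρ-cycle length = 20 (tail of 1 descent step not counted)

20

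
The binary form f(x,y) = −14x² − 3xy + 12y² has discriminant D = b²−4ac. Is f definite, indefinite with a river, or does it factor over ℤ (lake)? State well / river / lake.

D = b²−4ac = (-3)² − 4·(-14)·12 = 681
D > 0 non-square ⇒ indefinite ⇒ periodic river

river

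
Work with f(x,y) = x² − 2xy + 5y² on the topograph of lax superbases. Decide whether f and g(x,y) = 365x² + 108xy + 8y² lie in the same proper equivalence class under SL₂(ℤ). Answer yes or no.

D₁ = -16, D₂ = -16
f: translate: b→0 (≡-2 mod 2), so (1,-2,5)→(1,0,4)
f: reduced (well bottom): (1,0,4) with a≤c, −a<b≤a
g: flip: (365,108,8)→(8,-108,365)
g: translate: b→4 (≡-108 mod 16), so (8,-108,365)→(8,4,1)
g: flip: (8,4,1)→(1,-4,8)
g: translate: b→0 (≡-4 mod 2), so (1,-4,8)→(1,0,4)
g: reduced (well bottom): (1,0,4) with a≤c, −a<b≤a
reduced forms (1, 0, 4) vs (1, 0, 4) ⇒ equivalent

yes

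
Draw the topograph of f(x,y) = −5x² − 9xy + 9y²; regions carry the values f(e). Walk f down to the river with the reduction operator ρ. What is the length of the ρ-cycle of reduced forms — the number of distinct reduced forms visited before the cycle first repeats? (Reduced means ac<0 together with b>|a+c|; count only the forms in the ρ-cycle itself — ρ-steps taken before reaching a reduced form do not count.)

D = 261, ⌊√D⌋ = 16
descent: ρ → (9,9,-5)  [lands on river]
river: ρ → (-5,11,7)
river: ρ → (7,3,-9)
river: ρ → (-9,15,1)
river: ρ → (1,15,-9)
river: ρ → (-9,3,7)
river: ρ → (7,11,-5)
river: ρ → (-5,9,9)
ρ-cycle length = 8 (tail of 1 descent step not counted)

8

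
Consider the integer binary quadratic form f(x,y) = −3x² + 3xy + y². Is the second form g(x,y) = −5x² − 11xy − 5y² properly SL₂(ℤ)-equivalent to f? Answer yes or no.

D₁ = 21, D₂ = 21
river cycle of f (length 2): (1, 3, -3), (-3, 3, 1)
river cycle of g (length 2): (1, 3, -3), (-3, 3, 1)
cycles coincide ⇒ equivalent

yes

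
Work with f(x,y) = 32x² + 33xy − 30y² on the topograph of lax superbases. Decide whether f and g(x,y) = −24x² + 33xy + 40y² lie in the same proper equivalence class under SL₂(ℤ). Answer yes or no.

D₁ = 4929, D₂ = 4929
river cycle of f (length 44): (-30, 27, 35), (35, 43, -22), (-22, 45, 33), (33, 21, -34), (-34, 47, 20), (20, 33, -48), (-48, 63, 5), (5, 67, -22), (-22, 65, 8), (8, 63, -30), … (34 more)
river cycle of g (length 42): (40, 47, -17), (-17, 55, 28), (28, 57, -15), (-15, 63, 16), (16, 65, -11), (-11, 67, 10), (10, 53, -53), (-53, 53, 10), (10, 67, -11), (-11, 65, 16), … (32 more)
cycles differ ⇒ inequivalent

no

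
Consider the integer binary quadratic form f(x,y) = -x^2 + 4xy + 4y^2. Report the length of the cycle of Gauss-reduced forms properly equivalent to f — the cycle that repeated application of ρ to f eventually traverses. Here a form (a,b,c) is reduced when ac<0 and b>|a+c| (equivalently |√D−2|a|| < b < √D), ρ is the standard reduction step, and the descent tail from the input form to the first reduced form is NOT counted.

D = 32, ⌊√D⌋ = 5
river: ρ → (4,4,-1)
river: ρ → (-1,4,4)
ρ-cycle length = 2 (tail of 0 descent steps not counted)

2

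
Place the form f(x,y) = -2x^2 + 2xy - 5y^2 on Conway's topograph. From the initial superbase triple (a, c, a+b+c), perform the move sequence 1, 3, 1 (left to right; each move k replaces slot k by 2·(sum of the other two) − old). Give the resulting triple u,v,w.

start (-2,-5,-5) = (f(1,0),f(0,1),f(1,1))
replace slot 1: 2·((-5)+(-5)) − (-2) = -18 → (-18,-5,-5)
replace slot 3: 2·((-18)+(-5)) − (-5) = -41 → (-18,-5,-41)
replace slot 1: 2·((-5)+(-41)) − (-18) = -74 → (-74,-5,-41)

-74,-5,-41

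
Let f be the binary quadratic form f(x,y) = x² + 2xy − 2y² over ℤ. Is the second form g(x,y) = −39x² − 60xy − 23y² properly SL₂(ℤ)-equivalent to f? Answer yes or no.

D₁ = 12, D₂ = 12
river cycle of f (length 2): (-2, 2, 1), (1, 2, -2)
river cycle of g (length 2): (-2, 2, 1), (1, 2, -2)
cycles coincide ⇒ equivalent

yes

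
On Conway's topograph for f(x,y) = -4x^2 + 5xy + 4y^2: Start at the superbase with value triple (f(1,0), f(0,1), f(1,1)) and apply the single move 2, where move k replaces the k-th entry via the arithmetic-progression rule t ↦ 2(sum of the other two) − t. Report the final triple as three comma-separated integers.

start (-4,4,5) = (f(1,0),f(0,1),f(1,1))
replace slot 2: 2·((-4)+5) − 4 = -2 → (-4,-2,5)

-4,-2,5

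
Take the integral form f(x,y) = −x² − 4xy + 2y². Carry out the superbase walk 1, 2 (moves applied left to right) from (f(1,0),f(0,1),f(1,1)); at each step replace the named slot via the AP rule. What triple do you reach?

start (-1,2,-3) = (f(1,0),f(0,1),f(1,1))
replace slot 1: 2·(2+(-3)) − (-1) = -1 → (-1,2,-3)
replace slot 2: 2·((-1)+(-3)) − 2 = -10 → (-1,-10,-3)

-1,-10,-3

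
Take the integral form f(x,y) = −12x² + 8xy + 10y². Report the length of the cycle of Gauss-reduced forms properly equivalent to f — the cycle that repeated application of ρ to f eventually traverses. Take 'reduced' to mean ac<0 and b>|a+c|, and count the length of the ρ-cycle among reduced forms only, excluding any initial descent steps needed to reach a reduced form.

D = 544, ⌊√D⌋ = 23
river: ρ → (10,12,-10)
river: ρ → (-10,8,12)
river: ρ → (12,16,-6)
river: ρ → (-6,20,6)
river: ρ → (6,16,-12)
river: ρ → (-12,8,10)
ρ-cycle length = 6 (tail of 0 descent steps not counted)

6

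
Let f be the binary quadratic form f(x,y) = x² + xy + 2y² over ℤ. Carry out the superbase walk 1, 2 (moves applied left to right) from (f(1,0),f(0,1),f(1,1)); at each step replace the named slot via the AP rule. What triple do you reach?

start (1,2,4) = (f(1,0),f(0,1),f(1,1))
replace slot 1: 2·(2+4) − 1 = 11 → (11,2,4)
replace slot 2: 2·(11+4) − 2 = 28 → (11,28,4)

11,28,4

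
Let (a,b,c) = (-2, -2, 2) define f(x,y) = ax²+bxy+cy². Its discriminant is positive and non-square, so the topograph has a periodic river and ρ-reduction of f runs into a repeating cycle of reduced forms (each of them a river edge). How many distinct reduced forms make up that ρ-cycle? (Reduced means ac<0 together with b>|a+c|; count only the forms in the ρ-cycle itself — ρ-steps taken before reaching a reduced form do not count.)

D = 20, ⌊√D⌋ = 4
descent: ρ → (2,2,-2)  [lands on river]
river: ρ → (-2,2,2)
ρ-cycle length = 2 (tail of 1 descent step not counted)

2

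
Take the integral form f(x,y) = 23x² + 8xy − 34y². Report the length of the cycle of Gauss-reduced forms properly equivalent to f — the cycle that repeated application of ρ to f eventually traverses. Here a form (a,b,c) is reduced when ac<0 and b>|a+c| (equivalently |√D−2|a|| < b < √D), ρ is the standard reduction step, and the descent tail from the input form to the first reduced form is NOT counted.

D = 3192, ⌊√D⌋ = 56
descent: ρ → (-34,-8,23)
descent: ρ → (23,54,-3)  [lands on river]
river: ρ → (-3,54,23)
river: ρ → (23,38,-19)
river: ρ → (-19,38,23)
ρ-cycle length = 4 (tail of 2 descent steps not counted)

4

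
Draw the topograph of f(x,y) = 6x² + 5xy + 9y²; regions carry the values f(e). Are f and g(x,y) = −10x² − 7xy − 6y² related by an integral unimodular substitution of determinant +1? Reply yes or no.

D₁ = -191, D₂ = -191
f: reduced (well bottom): (6,5,9) with a≤c, −a<b≤a
g is negative-definite; reduce −g:
−g: flip: (10,7,6)→(6,-7,10)
−g: translate: b→5 (≡-7 mod 12), so (6,-7,10)→(6,5,9)
−g: reduced (well bottom): (6,5,9) with a≤c, −a<b≤a
flip sign back: reduced form of g is (-6,-5,-9)
reduced forms (6, 5, 9) vs (-6, -5, -9) ⇒ inequivalent

no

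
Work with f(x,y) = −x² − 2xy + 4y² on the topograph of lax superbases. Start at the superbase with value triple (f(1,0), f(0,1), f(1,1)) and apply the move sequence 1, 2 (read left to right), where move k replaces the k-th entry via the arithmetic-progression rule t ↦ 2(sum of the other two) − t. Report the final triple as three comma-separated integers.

start (-1,4,1) = (f(1,0),f(0,1),f(1,1))
replace slot 1: 2·(4+1) − (-1) = 11 → (11,4,1)
replace slot 2: 2·(11+1) − 4 = 20 → (11,20,1)

11,20,1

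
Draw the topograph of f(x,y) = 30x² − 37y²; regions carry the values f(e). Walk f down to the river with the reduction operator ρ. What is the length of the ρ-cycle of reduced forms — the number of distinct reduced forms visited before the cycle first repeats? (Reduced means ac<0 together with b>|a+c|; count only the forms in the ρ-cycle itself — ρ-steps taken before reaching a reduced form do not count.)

D = 4440, ⌊√D⌋ = 66
descent: ρ → (-37,0,30)
descent: ρ → (30,60,-7)  [lands on river]
river: ρ → (-7,66,3)
river: ρ → (3,66,-7)
river: ρ → (-7,60,30)
ρ-cycle length = 4 (tail of 2 descent steps not counted)

4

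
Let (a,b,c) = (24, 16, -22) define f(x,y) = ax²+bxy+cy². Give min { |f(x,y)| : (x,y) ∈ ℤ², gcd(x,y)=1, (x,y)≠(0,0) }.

river: ρ → (-22,28,18)
river: ρ → (18,44,-6)
river: ρ → (-6,40,32)
river: ρ → (32,24,-14)
river: ρ → (-14,32,24)
river: ρ → (24,16,-22)
closes: descent 0, river 6
min |a| on river = 6

6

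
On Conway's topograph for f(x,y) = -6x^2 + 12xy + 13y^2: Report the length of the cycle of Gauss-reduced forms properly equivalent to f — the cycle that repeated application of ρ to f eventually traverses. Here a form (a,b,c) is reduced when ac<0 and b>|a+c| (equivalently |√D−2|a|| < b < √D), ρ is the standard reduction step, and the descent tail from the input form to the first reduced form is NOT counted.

D = 456, ⌊√D⌋ = 21
river: ρ → (13,14,-5)
river: ρ → (-5,16,10)
river: ρ → (10,4,-11)
river: ρ → (-11,18,3)
river: ρ → (3,18,-11)
river: ρ → (-11,4,10)
river: ρ → (10,16,-5)
river: ρ → (-5,14,13)
river: ρ → (13,12,-6)
river: ρ → (-6,12,13)
ρ-cycle length = 10 (tail of 0 descent steps not counted)

10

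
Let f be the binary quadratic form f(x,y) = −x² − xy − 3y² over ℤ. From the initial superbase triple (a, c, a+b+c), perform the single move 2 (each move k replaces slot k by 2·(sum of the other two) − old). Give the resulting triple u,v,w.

start (-1,-3,-5) = (f(1,0),f(0,1),f(1,1))
replace slot 2: 2·((-1)+(-5)) − (-3) = -9 → (-1,-9,-5)

-1,-9,-5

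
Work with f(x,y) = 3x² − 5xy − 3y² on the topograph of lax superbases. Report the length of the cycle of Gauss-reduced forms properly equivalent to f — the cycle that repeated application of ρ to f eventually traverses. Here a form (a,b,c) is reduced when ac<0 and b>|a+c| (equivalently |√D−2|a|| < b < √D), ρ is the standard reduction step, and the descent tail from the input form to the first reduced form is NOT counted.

D = 61, ⌊√D⌋ = 7
descent: ρ → (-3,5,3)  [lands on river]
river: ρ → (3,7,-1)
river: ρ → (-1,7,3)
river: ρ → (3,5,-3)
river: ρ → (-3,7,1)
river: ρ → (1,7,-3)
ρ-cycle length = 6 (tail of 1 descent step not counted)

6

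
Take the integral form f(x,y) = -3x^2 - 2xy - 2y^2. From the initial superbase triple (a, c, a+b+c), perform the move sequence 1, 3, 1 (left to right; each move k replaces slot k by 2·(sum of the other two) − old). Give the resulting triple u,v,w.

start (-3,-2,-7) = (f(1,0),f(0,1),f(1,1))
replace slot 1: 2·((-2)+(-7)) − (-3) = -15 → (-15,-2,-7)
replace slot 3: 2·((-15)+(-2)) − (-7) = -27 → (-15,-2,-27)
replace slot 1: 2·((-2)+(-27)) − (-15) = -43 → (-43,-2,-27)

-43,-2,-27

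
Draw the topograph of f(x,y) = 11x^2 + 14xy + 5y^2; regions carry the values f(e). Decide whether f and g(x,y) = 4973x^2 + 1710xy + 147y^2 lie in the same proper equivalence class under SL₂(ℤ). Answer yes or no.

D₁ = -24, D₂ = -24
f: translate: b→-8 (≡14 mod 22), so (11,14,5)→(11,-8,2)
f: flip: (11,-8,2)→(2,8,11)
f: translate: b→0 (≡8 mod 4), so (2,8,11)→(2,0,3)
f: reduced (well bottom): (2,0,3) with a≤c, −a<b≤a
g: flip: (4973,1710,147)→(147,-1710,4973)
g: translate: b→54 (≡-1710 mod 294), so (147,-1710,4973)→(147,54,5)
g: flip: (147,54,5)→(5,-54,147)
g: translate: b→-4 (≡-54 mod 10), so (5,-54,147)→(5,-4,2)
g: flip: (5,-4,2)→(2,4,5)
g: translate: b→0 (≡4 mod 4), so (2,4,5)→(2,0,3)
g: reduced (well bottom): (2,0,3) with a≤c, −a<b≤a
reduced forms (2, 0, 3) vs (2, 0, 3) ⇒ equivalent

yes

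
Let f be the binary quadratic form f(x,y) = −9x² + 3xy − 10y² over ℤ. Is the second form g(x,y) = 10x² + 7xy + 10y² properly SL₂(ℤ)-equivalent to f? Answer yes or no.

D₁ = -351, D₂ = -351
f is negative-definite; reduce −f:
−f: reduced (well bottom): (9,-3,10) with a≤c, −a<b≤a
flip sign back: reduced form of f is (-9,3,-10)
g: reduced (well bottom): (10,7,10) with a≤c, −a<b≤a
reduced forms (-9, 3, -10) vs (10, 7, 10) ⇒ inequivalent

no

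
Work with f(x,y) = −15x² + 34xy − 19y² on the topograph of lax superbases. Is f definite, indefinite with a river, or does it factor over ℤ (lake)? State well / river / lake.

D = b²−4ac = 34² − 4·(-15)·(-19) = 16
D = 4² is a perfect square ⇒ form factors over ℤ ⇒ lakes

lake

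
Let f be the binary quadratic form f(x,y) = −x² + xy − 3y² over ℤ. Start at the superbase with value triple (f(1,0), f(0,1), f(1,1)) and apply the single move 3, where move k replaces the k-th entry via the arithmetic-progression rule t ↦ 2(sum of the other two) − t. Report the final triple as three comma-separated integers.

start (-1,-3,-3) = (f(1,0),f(0,1),f(1,1))
replace slot 3: 2·((-1)+(-3)) − (-3) = -5 → (-1,-3,-5)

-1,-3,-5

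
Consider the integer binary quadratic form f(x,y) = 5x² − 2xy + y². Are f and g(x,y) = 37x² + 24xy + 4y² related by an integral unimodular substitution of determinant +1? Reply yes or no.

D₁ = -16, D₂ = -16
f: flip: (5,-2,1)→(1,2,5)
f: translate: b→0 (≡2 mod 2), so (1,2,5)→(1,0,4)
f: reduced (well bottom): (1,0,4) with a≤c, −a<b≤a
g: flip: (37,24,4)→(4,-24,37)
g: translate: b→0 (≡-24 mod 8), so (4,-24,37)→(4,0,1)
g: flip: (4,0,1)→(1,0,4)
g: reduced (well bottom): (1,0,4) with a≤c, −a<b≤a
reduced forms (1, 0, 4) vs (1, 0, 4) ⇒ equivalent

yes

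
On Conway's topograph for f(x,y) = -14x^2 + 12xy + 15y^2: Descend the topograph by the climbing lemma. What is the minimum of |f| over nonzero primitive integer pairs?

river: ρ → (15,18,-11)
river: ρ → (-11,26,7)
river: ρ → (7,30,-3)
river: ρ → (-3,30,7)
river: ρ → (7,26,-11)
river: ρ → (-11,18,15)
river: ρ → (15,12,-14)
river: ρ → (-14,16,13)
river: ρ → (13,10,-17)
river: ρ → (-17,24,6)
river: ρ → (6,24,-17)
river: ρ → (-17,10,13)
river: ρ → (13,16,-14)
river: ρ → (-14,12,15)
closes: descent 0, river 14
min |a| on river = 3

3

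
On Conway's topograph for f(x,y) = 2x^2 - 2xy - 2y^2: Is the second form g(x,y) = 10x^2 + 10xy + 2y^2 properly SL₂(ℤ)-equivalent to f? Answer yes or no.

D₁ = 20, D₂ = 20
river cycle of f (length 2): (-2, 2, 2), (2, 2, -2)
river cycle of g (length 2): (2, 2, -2), (-2, 2, 2)
cycles coincide ⇒ equivalent

yes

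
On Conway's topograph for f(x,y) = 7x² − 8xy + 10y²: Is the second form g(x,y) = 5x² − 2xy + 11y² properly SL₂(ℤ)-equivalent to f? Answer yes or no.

D₁ = -216, D₂ = -216
f: translate: b→6 (≡-8 mod 14), so (7,-8,10)→(7,6,9)
f: reduced (well bottom): (7,6,9) with a≤c, −a<b≤a
g: reduced (well bottom): (5,-2,11) with a≤c, −a<b≤a
reduced forms (7, 6, 9) vs (5, -2, 11) ⇒ inequivalent

no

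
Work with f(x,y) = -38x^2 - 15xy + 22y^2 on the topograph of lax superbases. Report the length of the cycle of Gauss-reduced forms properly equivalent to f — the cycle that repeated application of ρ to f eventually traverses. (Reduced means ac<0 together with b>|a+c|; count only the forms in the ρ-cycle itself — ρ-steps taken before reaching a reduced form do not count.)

D = 3569, ⌊√D⌋ = 59
descent: ρ → (22,59,-1)  [lands on river]
river: ρ → (-1,59,22)
river: ρ → (22,29,-31)
river: ρ → (-31,33,20)
river: ρ → (20,47,-17)
river: ρ → (-17,55,8)
river: ρ → (8,57,-10)
river: ρ → (-10,43,43)
river: ρ → (43,43,-10)
river: ρ → (-10,57,8)
river: ρ → (8,55,-17)
river: ρ → (-17,47,20)
river: ρ → (20,33,-31)
river: ρ → (-31,29,22)
ρ-cycle length = 14 (tail of 1 descent step not counted)

14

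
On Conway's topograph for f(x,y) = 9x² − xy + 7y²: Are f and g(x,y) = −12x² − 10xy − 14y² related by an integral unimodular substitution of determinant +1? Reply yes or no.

D₁ = -251, D₂ = -572
discriminants differ ⇒ not SL₂(ℤ)-equivalent

no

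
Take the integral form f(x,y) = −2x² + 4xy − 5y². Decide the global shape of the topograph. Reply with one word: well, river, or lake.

D = b²−4ac = 4² − 4·(-2)·(-5) = -24
D < 0 ⇒ definite ⇒ every region one sign ⇒ single well

well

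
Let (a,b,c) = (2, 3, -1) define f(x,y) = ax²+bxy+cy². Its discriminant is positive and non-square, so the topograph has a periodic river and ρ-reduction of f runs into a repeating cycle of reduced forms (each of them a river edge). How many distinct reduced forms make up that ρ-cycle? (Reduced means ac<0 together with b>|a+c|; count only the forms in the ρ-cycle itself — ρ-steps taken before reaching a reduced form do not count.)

D = 17, ⌊√D⌋ = 4
river: ρ → (-1,3,2)
river: ρ → (2,1,-2)
river: ρ → (-2,3,1)
river: ρ → (1,3,-2)
river: ρ → (-2,1,2)
river: ρ → (2,3,-1)
ρ-cycle length = 6 (tail of 0 descent steps not counted)

6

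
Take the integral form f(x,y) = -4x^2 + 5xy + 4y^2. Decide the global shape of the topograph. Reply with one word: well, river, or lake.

D = b²−4ac = 5² − 4·(-4)·4 = 89
D > 0 non-square ⇒ indefinite ⇒ periodic river

river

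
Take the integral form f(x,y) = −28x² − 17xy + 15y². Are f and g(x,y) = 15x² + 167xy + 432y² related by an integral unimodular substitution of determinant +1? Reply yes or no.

D₁ = 1969, D₂ = 1969
river cycle of f (length 70): (15, 17, -28), (-28, 39, 4), (4, 41, -18), (-18, 31, 14), (14, 25, -24), (-24, 23, 15), (15, 37, -10), (-10, 43, 3), (3, 41, -24), (-24, 7, 20), … (60 more)
river cycle of g (length 70): (15, 17, -28), (-28, 39, 4), (4, 41, -18), (-18, 31, 14), (14, 25, -24), (-24, 23, 15), (15, 37, -10), (-10, 43, 3), (3, 41, -24), (-24, 7, 20), … (60 more)
cycles coincide ⇒ equivalent

yes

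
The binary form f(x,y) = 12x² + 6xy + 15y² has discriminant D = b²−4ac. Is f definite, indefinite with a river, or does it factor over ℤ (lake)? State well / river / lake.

D = b²−4ac = 6² − 4·12·15 = -684
D < 0 ⇒ definite ⇒ every region one sign ⇒ single well

well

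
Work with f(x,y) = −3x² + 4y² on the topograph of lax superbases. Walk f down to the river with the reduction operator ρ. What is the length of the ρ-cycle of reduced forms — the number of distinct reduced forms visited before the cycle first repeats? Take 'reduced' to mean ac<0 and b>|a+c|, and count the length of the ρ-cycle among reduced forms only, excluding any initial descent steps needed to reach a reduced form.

D = 48, ⌊√D⌋ = 6
descent: ρ → (4,0,-3)
descent: ρ → (-3,6,1)  [lands on river]
river: ρ → (1,6,-3)
ρ-cycle length = 2 (tail of 2 descent steps not counted)

2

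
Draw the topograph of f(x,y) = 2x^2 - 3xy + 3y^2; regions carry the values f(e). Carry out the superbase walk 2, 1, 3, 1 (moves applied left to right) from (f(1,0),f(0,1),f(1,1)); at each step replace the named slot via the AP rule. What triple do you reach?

start (2,3,2) = (f(1,0),f(0,1),f(1,1))
replace slot 2: 2·(2+2) − 3 = 5 → (2,5,2)
replace slot 1: 2·(5+2) − 2 = 12 → (12,5,2)
replace slot 3: 2·(12+5) − 2 = 32 → (12,5,32)
replace slot 1: 2·(5+32) − 12 = 62 → (62,5,32)

62,5,32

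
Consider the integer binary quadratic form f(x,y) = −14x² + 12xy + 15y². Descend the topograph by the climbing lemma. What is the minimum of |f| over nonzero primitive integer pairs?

river: ρ → (15,18,-11)
river: ρ → (-11,26,7)
river: ρ → (7,30,-3)
river: ρ → (-3,30,7)
river: ρ → (7,26,-11)
river: ρ → (-11,18,15)
river: ρ → (15,12,-14)
river: ρ → (-14,16,13)
river: ρ → (13,10,-17)
river: ρ → (-17,24,6)
river: ρ → (6,24,-17)
river: ρ → (-17,10,13)
river: ρ → (13,16,-14)
river: ρ → (-14,12,15)
closes: descent 0, river 14
min |a| on river = 3

3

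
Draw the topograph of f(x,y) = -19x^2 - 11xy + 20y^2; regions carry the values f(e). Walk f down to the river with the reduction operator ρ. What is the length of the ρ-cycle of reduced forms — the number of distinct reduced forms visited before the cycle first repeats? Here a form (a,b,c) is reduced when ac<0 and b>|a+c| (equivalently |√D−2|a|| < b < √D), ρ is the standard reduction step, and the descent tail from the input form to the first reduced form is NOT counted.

D = 1641, ⌊√D⌋ = 40
descent: ρ → (20,11,-19)  [lands on river]
river: ρ → (-19,27,12)
river: ρ → (12,21,-25)
river: ρ → (-25,29,8)
river: ρ → (8,35,-13)
river: ρ → (-13,17,26)
river: ρ → (26,35,-4)
river: ρ → (-4,37,17)
river: ρ → (17,31,-10)
river: ρ → (-10,29,20)
ρ-cycle length = 10 (tail of 1 descent step not counted)

10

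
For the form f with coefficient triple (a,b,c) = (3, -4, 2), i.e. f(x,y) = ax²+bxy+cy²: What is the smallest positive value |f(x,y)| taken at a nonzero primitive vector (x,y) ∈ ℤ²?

translate: b→2 (≡-4 mod 6), so (3,-4,2)→(3,2,1)
flip: (3,2,1)→(1,-2,3)
translate: b→0 (≡-2 mod 2), so (1,-2,3)→(1,0,2)
reduced (well bottom): (1,0,2) with a≤c, −a<b≤a
well minimum = a = 1

1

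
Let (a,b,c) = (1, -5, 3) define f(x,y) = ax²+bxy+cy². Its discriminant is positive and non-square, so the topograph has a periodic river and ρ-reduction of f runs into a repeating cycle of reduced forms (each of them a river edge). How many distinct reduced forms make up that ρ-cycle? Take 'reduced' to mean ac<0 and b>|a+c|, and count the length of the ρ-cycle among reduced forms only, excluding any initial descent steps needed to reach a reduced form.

D = 13, ⌊√D⌋ = 3
descent: ρ → (3,-1,-1)
descent: ρ → (-1,3,1)  [lands on river]
river: ρ → (1,3,-1)
ρ-cycle length = 2 (tail of 2 descent steps not counted)

2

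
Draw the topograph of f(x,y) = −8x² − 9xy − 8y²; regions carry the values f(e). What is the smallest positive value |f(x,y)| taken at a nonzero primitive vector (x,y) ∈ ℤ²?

translate: b→-7 (≡9 mod 16), so (8,9,8)→(8,-7,7)
flip: (8,-7,7)→(7,7,8)
reduced (well bottom): (7,7,8) with a≤c, −a<b≤a
well minimum |f| = |-7| = 7 (negative-definite)

7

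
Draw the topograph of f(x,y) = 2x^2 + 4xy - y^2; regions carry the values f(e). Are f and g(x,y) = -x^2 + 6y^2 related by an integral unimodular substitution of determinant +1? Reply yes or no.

D₁ = 24, D₂ = 24
river cycle of f (length 2): (-1, 4, 2), (2, 4, -1)
river cycle of g (length 2): (-1, 4, 2), (2, 4, -1)
cycles coincide ⇒ equivalent

yes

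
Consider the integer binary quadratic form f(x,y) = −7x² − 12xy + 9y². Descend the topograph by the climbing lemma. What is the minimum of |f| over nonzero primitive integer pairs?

descent: ρ → (9,12,-7)  [lands on river]
river: ρ → (-7,16,5)
river: ρ → (5,14,-10)
river: ρ → (-10,6,9)
closes: descent 1, river 4
min |a| on river = 5

5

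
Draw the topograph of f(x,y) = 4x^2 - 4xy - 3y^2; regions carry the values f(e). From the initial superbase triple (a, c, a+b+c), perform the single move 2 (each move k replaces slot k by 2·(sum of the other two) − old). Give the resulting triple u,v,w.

start (4,-3,-3) = (f(1,0),f(0,1),f(1,1))
replace slot 2: 2·(4+(-3)) − (-3) = 5 → (4,5,-3)

4,5,-3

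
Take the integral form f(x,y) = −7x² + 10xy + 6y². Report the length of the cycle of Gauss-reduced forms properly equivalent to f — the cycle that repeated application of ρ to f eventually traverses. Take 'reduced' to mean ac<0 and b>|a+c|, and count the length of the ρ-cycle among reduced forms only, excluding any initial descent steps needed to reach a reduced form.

D = 268, ⌊√D⌋ = 16
river: ρ → (6,14,-3)
river: ρ → (-3,16,1)
river: ρ → (1,16,-3)
river: ρ → (-3,14,6)
river: ρ → (6,10,-7)
river: ρ → (-7,4,9)
river: ρ → (9,14,-2)
river: ρ → (-2,14,9)
river: ρ → (9,4,-7)
river: ρ → (-7,10,6)
ρ-cycle length = 10 (tail of 0 descent steps not counted)

10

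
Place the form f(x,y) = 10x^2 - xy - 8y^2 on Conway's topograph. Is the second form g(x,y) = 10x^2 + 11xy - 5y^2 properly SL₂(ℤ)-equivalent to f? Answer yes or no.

D₁ = 321, D₂ = 321
river cycle of f (length 4): (-8, 17, 1), (1, 17, -8), (-8, 15, 3), (3, 15, -8)
river cycle of g (length 6): (-5, 9, 12), (12, 15, -2), (-2, 17, 4), (4, 15, -6), (-6, 9, 10), (10, 11, -5)
cycles differ ⇒ inequivalent

no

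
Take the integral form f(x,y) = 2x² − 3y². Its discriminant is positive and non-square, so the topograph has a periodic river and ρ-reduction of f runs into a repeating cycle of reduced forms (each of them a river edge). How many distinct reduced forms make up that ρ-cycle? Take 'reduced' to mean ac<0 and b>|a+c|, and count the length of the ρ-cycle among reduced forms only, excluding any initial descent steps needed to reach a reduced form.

D = 24, ⌊√D⌋ = 4
descent: ρ → (-3,0,2)
descent: ρ → (2,4,-1)  [lands on river]
river: ρ → (-1,4,2)
ρ-cycle length = 2 (tail of 2 descent steps not counted)

2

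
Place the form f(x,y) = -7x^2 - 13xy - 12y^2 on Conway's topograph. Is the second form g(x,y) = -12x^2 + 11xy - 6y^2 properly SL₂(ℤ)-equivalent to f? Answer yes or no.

D₁ = -167, D₂ = -167
f is negative-definite; reduce −f:
−f: translate: b→-1 (≡13 mod 14), so (7,13,12)→(7,-1,6)
−f: flip: (7,-1,6)→(6,1,7)
−f: reduced (well bottom): (6,1,7) with a≤c, −a<b≤a
flip sign back: reduced form of f is (-6,-1,-7)
g is negative-definite; reduce −g:
−g: flip: (12,-11,6)→(6,11,12)
−g: translate: b→-1 (≡11 mod 12), so (6,11,12)→(6,-1,7)
−g: reduced (well bottom): (6,-1,7) with a≤c, −a<b≤a
flip sign back: reduced form of g is (-6,1,-7)
reduced forms (-6, -1, -7) vs (-6, 1, -7) ⇒ inequivalent

no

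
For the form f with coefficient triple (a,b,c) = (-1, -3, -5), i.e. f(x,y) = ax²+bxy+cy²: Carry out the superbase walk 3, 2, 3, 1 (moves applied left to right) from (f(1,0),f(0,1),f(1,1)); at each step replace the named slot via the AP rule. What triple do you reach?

start (-1,-5,-9) = (f(1,0),f(0,1),f(1,1))
replace slot 3: 2·((-1)+(-5)) − (-9) = -3 → (-1,-5,-3)
replace slot 2: 2·((-1)+(-3)) − (-5) = -3 → (-1,-3,-3)
replace slot 3: 2·((-1)+(-3)) − (-3) = -5 → (-1,-3,-5)
replace slot 1: 2·((-3)+(-5)) − (-1) = -15 → (-15,-3,-5)

-15,-3,-5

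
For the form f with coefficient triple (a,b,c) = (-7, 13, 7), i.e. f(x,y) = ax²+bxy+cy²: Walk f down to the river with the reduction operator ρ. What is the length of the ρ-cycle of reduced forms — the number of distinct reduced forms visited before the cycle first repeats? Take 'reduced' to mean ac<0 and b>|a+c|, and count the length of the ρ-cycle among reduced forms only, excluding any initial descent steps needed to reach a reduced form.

D = 365, ⌊√D⌋ = 19
river: ρ → (7,15,-5)
river: ρ → (-5,15,7)
river: ρ → (7,13,-7)
river: ρ → (-7,15,5)
river: ρ → (5,15,-7)
river: ρ → (-7,13,7)
ρ-cycle length = 6 (tail of 0 descent steps not counted)

6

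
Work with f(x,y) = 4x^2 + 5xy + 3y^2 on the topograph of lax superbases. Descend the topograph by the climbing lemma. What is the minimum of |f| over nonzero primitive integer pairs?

translate: b→-3 (≡5 mod 8), so (4,5,3)→(4,-3,2)
flip: (4,-3,2)→(2,3,4)
translate: b→-1 (≡3 mod 4), so (2,3,4)→(2,-1,3)
reduced (well bottom): (2,-1,3) with a≤c, −a<b≤a
well minimum = a = 2

2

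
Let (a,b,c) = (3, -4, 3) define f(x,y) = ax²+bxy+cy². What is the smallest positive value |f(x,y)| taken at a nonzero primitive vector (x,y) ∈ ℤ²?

translate: b→2 (≡-4 mod 6), so (3,-4,3)→(3,2,2)
flip: (3,2,2)→(2,-2,3)
translate: b→2 (≡-2 mod 4), so (2,-2,3)→(2,2,3)
reduced (well bottom): (2,2,3) with a≤c, −a<b≤a
well minimum = a = 2

2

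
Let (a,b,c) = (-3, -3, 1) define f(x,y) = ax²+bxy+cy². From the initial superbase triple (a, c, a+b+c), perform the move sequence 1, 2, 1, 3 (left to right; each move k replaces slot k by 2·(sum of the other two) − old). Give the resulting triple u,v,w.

start (-3,1,-5) = (f(1,0),f(0,1),f(1,1))
replace slot 1: 2·(1+(-5)) − (-3) = -5 → (-5,1,-5)
replace slot 2: 2·((-5)+(-5)) − 1 = -21 → (-5,-21,-5)
replace slot 1: 2·((-21)+(-5)) − (-5) = -47 → (-47,-21,-5)
replace slot 3: 2·((-47)+(-21)) − (-5) = -131 → (-47,-21,-131)

-47,-21,-131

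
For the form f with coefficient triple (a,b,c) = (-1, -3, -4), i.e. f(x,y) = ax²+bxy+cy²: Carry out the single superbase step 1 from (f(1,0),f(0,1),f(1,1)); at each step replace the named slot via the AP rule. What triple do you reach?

start (-1,-4,-8) = (f(1,0),f(0,1),f(1,1))
replace slot 1: 2·((-4)+(-8)) − (-1) = -23 → (-23,-4,-8)

-23,-4,-8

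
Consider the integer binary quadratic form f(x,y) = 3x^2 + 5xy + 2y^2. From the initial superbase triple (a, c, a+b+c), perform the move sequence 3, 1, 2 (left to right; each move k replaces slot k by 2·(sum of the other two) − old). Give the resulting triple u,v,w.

start (3,2,10) = (f(1,0),f(0,1),f(1,1))
replace slot 3: 2·(3+2) − 10 = 0 → (3,2,0)
replace slot 1: 2·(2+0) − 3 = 1 → (1,2,0)
replace slot 2: 2·(1+0) − 2 = 0 → (1,0,0)

1,0,0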